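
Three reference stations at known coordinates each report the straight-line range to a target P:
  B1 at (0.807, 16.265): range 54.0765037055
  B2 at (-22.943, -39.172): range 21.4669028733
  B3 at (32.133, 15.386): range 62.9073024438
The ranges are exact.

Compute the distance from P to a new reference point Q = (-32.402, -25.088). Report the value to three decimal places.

33.379

eq1: (x − 0.807)² + (y − 16.265)² = 54.0765037055²
eq2: (x + 22.943)² + (y + 39.172)² = 21.4669028733²
eq3: (x − 32.133)² + (y − 15.386)² = 62.9073024438²
eq2−eq3, eq2−eq1 (x²,y² cancel):
  110.152·x + 109.116·y = -4288.068930
  47.500·x + 110.874·y = -4259.065693
det = 110.152·110.874 − 109.116·47.500 = 7029.982848
x = (-4288.068930·110.874 − 109.116·-4259.065693) / 7029.982848 = -1.522499
y = (110.152·-4259.065693 − -4288.068930·47.500) / 7029.982848 = -37.761306
|P − Q| = √((-1.522499 − -32.402)² + (-37.761306 − -25.088)²) = 33.378979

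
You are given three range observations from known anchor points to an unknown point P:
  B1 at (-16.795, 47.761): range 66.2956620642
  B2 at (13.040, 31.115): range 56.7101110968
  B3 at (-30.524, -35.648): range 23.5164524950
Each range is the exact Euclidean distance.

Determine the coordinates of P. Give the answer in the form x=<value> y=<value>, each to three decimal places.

eq1: (x + 16.795)² + (y − 47.761)² = 66.2956620642²
eq2: (x − 13.040)² + (y − 31.115)² = 56.7101110968²
eq3: (x + 30.524)² + (y + 35.648)² = 23.5164524950²
eq3−eq1, eq3−eq2 (x²,y² cancel):
  27.458·x + 166.818·y = -3481.400605
  87.128·x + 133.526·y = -3727.322818
det = 27.458·133.526 − 166.818·87.128 = -10868.161796
x = (-3481.400605·133.526 − 166.818·-3727.322818) / -10868.161796 = -14.439152
y = (27.458·-3727.322818 − -3481.400605·87.128) / -10868.161796 = -18.492791

x=-14.439 y=-18.493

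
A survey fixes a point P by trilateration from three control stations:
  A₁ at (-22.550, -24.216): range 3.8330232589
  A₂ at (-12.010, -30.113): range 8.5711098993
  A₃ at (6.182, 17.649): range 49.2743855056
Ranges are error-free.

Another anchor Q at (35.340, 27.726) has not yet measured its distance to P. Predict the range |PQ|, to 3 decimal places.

eq1: (x + 22.550)² + (y + 24.216)² = 3.8330232589²
eq2: (x + 12.010)² + (y + 30.113)² = 8.5711098993²
eq3: (x − 6.182)² + (y − 17.649)² = 49.2743855056²
eq3−eq1, eq3−eq2 (x²,y² cancel):
  -57.464·x − 83.730·y = 3158.485831
  -36.384·x − 95.524·y = 3055.829686
det = -57.464·-95.524 − -83.730·-36.384 = 2442.758816
x = (3158.485831·-95.524 − -83.730·3055.829686) / 2442.758816 = -18.768362
y = (-57.464·3055.829686 − 3158.485831·-36.384) / 2442.758816 = -24.841523
|P − Q| = √((-18.768362 − 35.340)² + (-24.841523 − 27.726)²) = 75.439110

75.439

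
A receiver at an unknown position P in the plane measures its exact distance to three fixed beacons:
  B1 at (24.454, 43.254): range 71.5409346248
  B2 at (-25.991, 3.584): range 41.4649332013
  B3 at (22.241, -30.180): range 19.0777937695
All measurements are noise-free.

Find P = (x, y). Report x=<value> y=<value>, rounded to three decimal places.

x=3.813 y=-25.244

eq1: (x − 24.454)² + (y − 43.254)² = 71.5409346248²
eq2: (x + 25.991)² + (y − 3.584)² = 41.4649332013²
eq3: (x − 22.241)² + (y + 30.180)² = 19.0777937695²
eq2−eq3, eq2−eq1 (x²,y² cancel):
  96.464·x − 67.528·y = 2072.495814
  100.890·x + 79.340·y = -1618.235147
det = 96.464·79.340 − -67.528·100.890 = 14466.353680
x = (2072.495814·79.340 − -67.528·-1618.235147) / 14466.353680 = 3.812684
y = (96.464·-1618.235147 − 2072.495814·100.890) / 14466.353680 = -25.244477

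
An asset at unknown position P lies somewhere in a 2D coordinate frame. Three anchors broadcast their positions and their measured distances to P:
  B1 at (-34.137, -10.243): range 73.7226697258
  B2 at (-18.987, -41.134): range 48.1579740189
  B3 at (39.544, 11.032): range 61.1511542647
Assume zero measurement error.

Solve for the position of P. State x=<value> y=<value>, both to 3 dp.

x=28.505 y=-49.115

eq1: (x + 34.137)² + (y + 10.243)² = 73.7226697258²
eq2: (x + 18.987)² + (y + 41.134)² = 48.1579740189²
eq3: (x − 39.544)² + (y − 11.032)² = 61.1511542647²
eq2−eq3, eq2−eq1 (x²,y² cancel):
  117.062·x + 104.332·y = -1787.352371
  -30.300·x + 61.782·y = -3898.099877
det = 117.062·61.782 − 104.332·-30.300 = 10393.584084
x = (-1787.352371·61.782 − 104.332·-3898.099877) / 10393.584084 = 28.505119
y = (117.062·-3898.099877 − -1787.352371·-30.300) / 10393.584084 = -49.114544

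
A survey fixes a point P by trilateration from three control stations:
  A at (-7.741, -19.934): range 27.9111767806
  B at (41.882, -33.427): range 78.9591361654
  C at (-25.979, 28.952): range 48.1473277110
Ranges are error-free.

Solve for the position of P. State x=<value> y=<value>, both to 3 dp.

x=-35.600 y=-18.224

eq1: (x + 7.741)² + (y + 19.934)² = 27.9111767806²
eq2: (x − 41.882)² + (y + 33.427)² = 78.9591361654²
eq3: (x + 25.979)² + (y − 28.952)² = 48.1473277110²
eq2−eq3, eq2−eq1 (x²,y² cancel):
  -135.722·x + 124.758·y = 2558.040510
  -99.246·x + 26.986·y = 3041.332579
det = -135.722·26.986 − 124.758·-99.246 = 8719.138576
x = (2558.040510·26.986 − 124.758·3041.332579) / 8719.138576 = -35.599765
y = (-135.722·3041.332579 − 2558.040510·-99.246) / 8719.138576 = -18.224329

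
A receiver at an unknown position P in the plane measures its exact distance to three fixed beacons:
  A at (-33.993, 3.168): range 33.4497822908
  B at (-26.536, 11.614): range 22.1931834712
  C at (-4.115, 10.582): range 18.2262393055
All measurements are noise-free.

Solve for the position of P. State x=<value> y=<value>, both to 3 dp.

eq1: (x + 33.993)² + (y − 3.168)² = 33.4497822908²
eq2: (x + 26.536)² + (y − 11.614)² = 22.1931834712²
eq3: (x + 4.115)² + (y − 10.582)² = 18.2262393055²
eq2−eq1, eq2−eq3 (x²,y² cancel):
  -14.914·x − 16.892·y = -299.834562
  44.842·x − 2.064·y = -549.790750
det = -14.914·-2.064 − -16.892·44.842 = 788.253560
x = (-299.834562·-2.064 − -16.892·-549.790750) / 788.253560 = -10.996724
y = (-14.914·-549.790750 − -299.834562·44.842) / 788.253560 = 27.459135

x=-10.997 y=27.459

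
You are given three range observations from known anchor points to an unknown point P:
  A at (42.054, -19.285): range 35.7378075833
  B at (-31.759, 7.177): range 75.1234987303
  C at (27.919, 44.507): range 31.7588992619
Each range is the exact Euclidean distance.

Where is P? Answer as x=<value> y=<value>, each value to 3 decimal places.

x=42.791 y=16.445

eq1: (x − 42.054)² + (y + 19.285)² = 35.7378075833²
eq2: (x + 31.759)² + (y − 7.177)² = 75.1234987303²
eq3: (x − 27.919)² + (y − 44.507)² = 31.7588992619²
eq1−eq2, eq1−eq3 (x²,y² cancel):
  -147.626·x + 52.924·y = -5446.655902
  -28.270·x + 127.584·y = 888.456678
det = -147.626·127.584 − 52.924·-28.270 = -17338.554104
x = (-5446.655902·127.584 − 52.924·888.456678) / -17338.554104 = 42.790582
y = (-147.626·888.456678 − -5446.655902·-28.270) / -17338.554104 = 16.445216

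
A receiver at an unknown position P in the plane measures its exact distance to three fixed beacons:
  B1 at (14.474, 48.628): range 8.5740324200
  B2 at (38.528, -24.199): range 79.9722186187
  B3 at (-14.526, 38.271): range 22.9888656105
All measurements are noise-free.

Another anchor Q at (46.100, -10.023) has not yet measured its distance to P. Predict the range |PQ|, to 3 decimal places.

eq1: (x − 14.474)² + (y − 48.628)² = 8.5740324200²
eq2: (x − 38.528)² + (y + 24.199)² = 79.9722186187²
eq3: (x + 14.526)² + (y − 38.271)² = 22.9888656105²
eq3−eq2, eq3−eq1 (x²,y² cancel):
  106.108·x − 124.940·y = -5472.743541
  58.000·x + 20.714·y = 1353.478853
det = 106.108·20.714 − -124.940·58.000 = 9444.441112
x = (-5472.743541·20.714 − -124.940·1353.478853) / 9444.441112 = 5.902016
y = (106.108·1353.478853 − -5472.743541·58.000) / 9444.441112 = 48.815388
|P − Q| = √((5.902016 − 46.100)² + (48.815388 − -10.023)²) = 71.258921

71.259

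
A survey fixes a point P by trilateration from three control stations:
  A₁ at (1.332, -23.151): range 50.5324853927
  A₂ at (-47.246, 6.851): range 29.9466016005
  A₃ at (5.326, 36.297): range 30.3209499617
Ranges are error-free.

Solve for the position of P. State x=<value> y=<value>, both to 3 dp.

eq1: (x − 1.332)² + (y + 23.151)² = 50.5324853927²
eq2: (x + 47.246)² + (y − 6.851)² = 29.9466016005²
eq3: (x − 5.326)² + (y − 36.297)² = 30.3209499617²
eq1−eq2, eq1−eq3 (x²,y² cancel):
  -97.156·x + 60.004·y = 3398.110825
  7.988·x + 118.896·y = 2442.267533
det = -97.156·118.896 − 60.004·7.988 = -12030.771728
x = (3398.110825·118.896 − 60.004·2442.267533) / -12030.771728 = -21.401450
y = (-97.156·2442.267533 − 3398.110825·7.988) / -12030.771728 = 21.979060

x=-21.401 y=21.979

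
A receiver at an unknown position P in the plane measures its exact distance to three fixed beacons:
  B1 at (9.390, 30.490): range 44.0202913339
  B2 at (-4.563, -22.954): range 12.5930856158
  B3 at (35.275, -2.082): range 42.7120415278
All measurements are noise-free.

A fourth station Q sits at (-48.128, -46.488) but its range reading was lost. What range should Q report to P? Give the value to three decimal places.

54.939

eq1: (x − 9.390)² + (y − 30.490)² = 44.0202913339²
eq2: (x + 4.563)² + (y + 22.954)² = 12.5930856158²
eq3: (x − 35.275)² + (y + 2.082)² = 42.7120415278²
eq1−eq3, eq1−eq2 (x²,y² cancel):
  51.770·x − 65.144·y = 344.315707
  -27.906·x − 106.888·y = 1309.095129
det = 51.770·-106.888 − -65.144·-27.906 = -7351.500224
x = (344.315707·-106.888 − -65.144·1309.095129) / -7351.500224 = -6.594093
y = (51.770·1309.095129 − 344.315707·-27.906) / -7351.500224 = -10.525787
|P − Q| = √((-6.594093 − -48.128)² + (-10.525787 − -46.488)²) = 54.939477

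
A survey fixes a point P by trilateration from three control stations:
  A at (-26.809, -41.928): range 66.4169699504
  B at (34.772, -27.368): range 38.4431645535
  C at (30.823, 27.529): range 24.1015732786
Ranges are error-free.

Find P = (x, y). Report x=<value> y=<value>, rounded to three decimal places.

x=17.909 y=7.179

eq1: (x + 26.809)² + (y + 41.928)² = 66.4169699504²
eq2: (x − 34.772)² + (y + 27.368)² = 38.4431645535²
eq3: (x − 30.823)² + (y − 27.529)² = 24.1015732786²
eq1−eq2, eq1−eq3 (x²,y² cancel):
  123.162·x + 29.120·y = 2414.756740
  115.264·x + 138.914·y = 3061.551568
det = 123.162·138.914 − 29.120·115.264 = 13752.438388
x = (2414.756740·138.914 − 29.120·3061.551568) / 13752.438388 = 17.908907
y = (123.162·3061.551568 − 2414.756740·115.264) / 13752.438388 = 7.179257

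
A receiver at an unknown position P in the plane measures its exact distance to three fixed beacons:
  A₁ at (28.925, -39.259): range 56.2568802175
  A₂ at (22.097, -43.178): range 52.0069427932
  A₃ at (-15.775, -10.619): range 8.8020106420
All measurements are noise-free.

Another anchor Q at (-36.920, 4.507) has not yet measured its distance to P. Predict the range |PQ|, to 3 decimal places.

eq1: (x − 28.925)² + (y + 39.259)² = 56.2568802175²
eq2: (x − 22.097)² + (y + 43.178)² = 52.0069427932²
eq3: (x + 15.775)² + (y + 10.619)² = 8.8020106420²
eq2−eq1, eq2−eq3 (x²,y² cancel):
  13.656·x + 7.838·y = -434.806860
  -75.744·x + 65.118·y = 636.243400
det = 13.656·65.118 − 7.838·-75.744 = 1482.932880
x = (-434.806860·65.118 − 7.838·636.243400) / 1482.932880 = -22.455925
y = (13.656·636.243400 − -434.806860·-75.744) / 1482.932880 = -16.349675
|P − Q| = √((-22.455925 − -36.920)² + (-16.349675 − 4.507)²) = 25.381300

25.381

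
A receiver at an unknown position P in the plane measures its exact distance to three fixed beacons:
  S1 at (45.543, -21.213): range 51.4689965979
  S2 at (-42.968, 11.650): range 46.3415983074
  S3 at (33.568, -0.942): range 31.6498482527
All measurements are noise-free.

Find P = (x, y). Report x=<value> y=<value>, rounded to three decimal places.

x=3.237 y=8.101

eq1: (x − 45.543)² + (y + 21.213)² = 51.4689965979²
eq2: (x + 42.968)² + (y − 11.650)² = 46.3415983074²
eq3: (x − 33.568)² + (y + 0.942)² = 31.6498482527²
eq2−eq3, eq2−eq1 (x²,y² cancel):
  153.072·x − 25.184·y = 291.557303
  177.022·x − 65.726·y = 40.670817
det = 153.072·-65.726 − -25.184·177.022 = -5602.688224
x = (291.557303·-65.726 − -25.184·40.670817) / -5602.688224 = 3.237489
y = (153.072·40.670817 − 291.557303·177.022) / -5602.688224 = 8.100842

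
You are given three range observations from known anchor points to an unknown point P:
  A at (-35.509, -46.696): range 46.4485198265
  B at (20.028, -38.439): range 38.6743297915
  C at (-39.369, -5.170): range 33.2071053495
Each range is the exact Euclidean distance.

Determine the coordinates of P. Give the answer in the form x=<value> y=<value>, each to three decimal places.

x=-6.571 y=-10.364

eq1: (x + 35.509)² + (y + 46.696)² = 46.4485198265²
eq2: (x − 20.028)² + (y + 38.439)² = 38.6743297915²
eq3: (x + 39.369)² + (y + 5.170)² = 33.2071053495²
eq3−eq1, eq3−eq2 (x²,y² cancel):
  7.720·x − 83.052·y = 810.005288
  118.794·x − 66.538·y = -90.961495
det = 7.720·-66.538 − -83.052·118.794 = 9352.405928
x = (810.005288·-66.538 − -83.052·-90.961495) / 9352.405928 = -6.570573
y = (7.720·-90.961495 − 810.005288·118.794) / 9352.405928 = -10.363749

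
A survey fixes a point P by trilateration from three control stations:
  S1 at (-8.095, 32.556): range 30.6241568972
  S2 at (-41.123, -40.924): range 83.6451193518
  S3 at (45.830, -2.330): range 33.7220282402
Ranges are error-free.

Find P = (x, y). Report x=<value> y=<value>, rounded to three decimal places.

eq1: (x + 8.095)² + (y − 32.556)² = 30.6241568972²
eq2: (x + 41.123)² + (y + 40.924)² = 83.6451193518²
eq3: (x − 45.830)² + (y + 2.330)² = 33.7220282402²
eq2−eq3, eq2−eq1 (x²,y² cancel):
  173.906·x + 77.188·y = 4599.273698
  66.056·x + 146.960·y = 3818.214262
det = 173.906·146.960 − 77.188·66.056 = 20458.495232
x = (4599.273698·146.960 − 77.188·3818.214262) / 20458.495232 = 18.632306
y = (173.906·3818.214262 − 4599.273698·66.056) / 20458.495232 = 17.606414

x=18.632 y=17.606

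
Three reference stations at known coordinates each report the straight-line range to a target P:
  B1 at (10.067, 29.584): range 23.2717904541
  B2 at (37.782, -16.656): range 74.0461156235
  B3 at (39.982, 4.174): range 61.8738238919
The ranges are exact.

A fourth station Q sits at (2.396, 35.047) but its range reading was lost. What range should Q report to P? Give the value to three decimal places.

eq1: (x − 10.067)² + (y − 29.584)² = 23.2717904541²
eq2: (x − 37.782)² + (y + 16.656)² = 74.0461156235²
eq3: (x − 39.982)² + (y − 4.174)² = 61.8738238919²
eq2−eq1, eq2−eq3 (x²,y² cancel):
  -55.430·x + 92.480·y = 4212.906693
  4.400·x + 41.660·y = 1565.537896
det = -55.430·41.660 − 92.480·4.400 = -2716.125800
x = (4212.906693·41.660 − 92.480·1565.537896) / -2716.125800 = -11.313448
y = (-55.430·1565.537896 − 4212.906693·4.400) / -2716.125800 = 38.773813
|P − Q| = √((-11.313448 − 2.396)² + (38.773813 − 35.047)²) = 14.206974

14.207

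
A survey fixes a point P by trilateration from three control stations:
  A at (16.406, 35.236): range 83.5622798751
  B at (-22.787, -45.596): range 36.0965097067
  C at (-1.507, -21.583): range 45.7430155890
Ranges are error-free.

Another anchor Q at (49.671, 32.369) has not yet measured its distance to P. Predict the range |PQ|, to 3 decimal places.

eq1: (x − 16.406)² + (y − 35.236)² = 83.5622798751²
eq2: (x + 22.787)² + (y + 45.596)² = 36.0965097067²
eq3: (x + 1.507)² + (y + 21.583)² = 45.7430155890²
eq2−eq3, eq2−eq1 (x²,y² cancel):
  42.560·x + 48.026·y = -2919.611109
  78.386·x + 161.664·y = -6767.206658
det = 42.560·161.664 − 48.026·78.386 = 3115.853804
x = (-2919.611109·161.664 − 48.026·-6767.206658) / 3115.853804 = -47.176200
y = (42.560·-6767.206658 − -2919.611109·78.386) / 3115.853804 = -18.985383
|P − Q| = √((-47.176200 − 49.671)² + (-18.985383 − 32.369)²) = 109.620495

109.620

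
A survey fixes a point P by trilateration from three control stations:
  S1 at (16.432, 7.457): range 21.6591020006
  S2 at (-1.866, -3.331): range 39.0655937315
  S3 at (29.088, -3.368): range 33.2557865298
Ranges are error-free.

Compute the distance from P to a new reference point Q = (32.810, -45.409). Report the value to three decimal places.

75.177

eq1: (x − 16.432)² + (y − 7.457)² = 21.6591020006²
eq2: (x + 1.866)² + (y + 3.331)² = 39.0655937315²
eq3: (x − 29.088)² + (y + 3.368)² = 33.2557865298²
eq3−eq1, eq3−eq2 (x²,y² cancel):
  -25.312·x + 21.650·y = 104.992943
  -61.908·x + 0.074·y = -1263.050927
det = -25.312·0.074 − 21.650·-61.908 = 1338.435112
x = (104.992943·0.074 − 21.650·-1263.050927) / 1338.435112 = 20.436420
y = (-25.312·-1263.050927 − 104.992943·-61.908) / 1338.435112 = 28.742707
|P − Q| = √((20.436420 − 32.810)² + (28.742707 − -45.409)²) = 75.176999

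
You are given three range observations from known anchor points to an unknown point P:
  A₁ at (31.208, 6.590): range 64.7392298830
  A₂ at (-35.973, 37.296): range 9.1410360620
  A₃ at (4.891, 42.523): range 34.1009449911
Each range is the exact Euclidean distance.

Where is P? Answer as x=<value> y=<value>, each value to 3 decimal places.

eq1: (x − 31.208)² + (y − 6.590)² = 64.7392298830²
eq2: (x + 35.973)² + (y − 37.296)² = 9.1410360620²
eq3: (x − 4.891)² + (y − 42.523)² = 34.1009449911²
eq1−eq3, eq1−eq2 (x²,y² cancel):
  -52.634·x + 71.866·y = 3843.053483
  -134.362·x + 61.412·y = 5775.290327
det = -52.634·61.412 − 71.866·-134.362 = 6423.700284
x = (3843.053483·61.412 − 71.866·5775.290327) / 6423.700284 = -27.871384
y = (-52.634·5775.290327 − 3843.053483·-134.362) / 6423.700284 = 33.062520

x=-27.871 y=33.063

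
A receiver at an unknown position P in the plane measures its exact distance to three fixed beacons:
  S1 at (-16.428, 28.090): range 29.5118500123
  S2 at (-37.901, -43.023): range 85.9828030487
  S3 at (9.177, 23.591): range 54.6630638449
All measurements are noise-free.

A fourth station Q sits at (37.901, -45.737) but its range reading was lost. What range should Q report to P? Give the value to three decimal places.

eq1: (x + 16.428)² + (y − 28.090)² = 29.5118500123²
eq2: (x + 37.901)² + (y + 43.023)² = 85.9828030487²
eq3: (x − 9.177)² + (y − 23.591)² = 54.6630638449²
eq2−eq3, eq2−eq1 (x²,y² cancel):
  94.156·x + 133.228·y = 1758.280151
  42.946·x + 142.226·y = 4293.556083
det = 94.156·142.226 − 133.228·42.946 = 7669.821568
x = (1758.280151·142.226 − 133.228·4293.556083) / 7669.821568 = -41.976040
y = (94.156·4293.556083 − 1758.280151·42.946) / 7669.821568 = 42.863183
|P − Q| = √((-41.976040 − 37.901)² + (42.863183 − -45.737)²) = 119.290964

119.291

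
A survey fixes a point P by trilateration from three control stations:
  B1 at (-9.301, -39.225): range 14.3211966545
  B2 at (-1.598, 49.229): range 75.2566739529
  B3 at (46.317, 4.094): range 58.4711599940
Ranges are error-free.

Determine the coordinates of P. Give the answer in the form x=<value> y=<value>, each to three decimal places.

x=-3.818 y=-25.995

eq1: (x + 9.301)² + (y + 39.225)² = 14.3211966545²
eq2: (x + 1.598)² + (y − 49.229)² = 75.2566739529²
eq3: (x − 46.317)² + (y − 4.094)² = 58.4711599940²
eq1−eq3, eq1−eq2 (x²,y² cancel):
  111.236·x + 86.638·y = -2676.863778
  15.406·x + 176.908·y = -4657.531482
det = 111.236·176.908 − 86.638·15.406 = 18343.793260
x = (-2676.863778·176.908 − 86.638·-4657.531482) / 18343.793260 = -3.818153
y = (111.236·-4657.531482 − -2676.863778·15.406) / 18343.793260 = -25.994918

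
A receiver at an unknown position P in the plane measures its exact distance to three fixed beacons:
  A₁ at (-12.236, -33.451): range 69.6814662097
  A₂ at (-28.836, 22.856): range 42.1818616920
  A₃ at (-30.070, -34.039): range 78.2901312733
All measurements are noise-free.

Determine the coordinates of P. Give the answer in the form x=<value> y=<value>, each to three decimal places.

x=12.402 y=31.729

eq1: (x + 12.236)² + (y + 33.451)² = 69.6814662097²
eq2: (x + 28.836)² + (y − 22.856)² = 42.1818616920²
eq3: (x + 30.070)² + (y + 34.039)² = 78.2901312733²
eq3−eq1, eq3−eq2 (x²,y² cancel):
  35.668·x + 1.176·y = 479.668598
  2.468·x + 113.790·y = 3641.088410
det = 35.668·113.790 − 1.176·2.468 = 4055.759352
x = (479.668598·113.790 − 1.176·3641.088410) / 4055.759352 = 12.402010
y = (35.668·3641.088410 − 479.668598·2.468) / 4055.759352 = 31.729328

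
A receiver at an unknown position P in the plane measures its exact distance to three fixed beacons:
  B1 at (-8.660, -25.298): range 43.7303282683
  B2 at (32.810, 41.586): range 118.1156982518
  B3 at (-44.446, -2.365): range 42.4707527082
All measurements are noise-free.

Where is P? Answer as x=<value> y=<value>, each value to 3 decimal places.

x=-47.851 y=-44.699

eq1: (x + 8.660)² + (y + 25.298)² = 43.7303282683²
eq2: (x − 32.810)² + (y − 41.586)² = 118.1156982518²
eq3: (x + 44.446)² + (y + 2.365)² = 42.4707527082²
eq3−eq2, eq3−eq1 (x²,y² cancel):
  154.512·x + 87.902·y = -11322.701983
  71.572·x − 45.866·y = -1374.632512
det = 154.512·-45.866 − 87.902·71.572 = -13378.169336
x = (-11322.701983·-45.866 − 87.902·-1374.632512) / -13378.169336 = -47.851091
y = (154.512·-1374.632512 − -11322.701983·71.572) / -13378.169336 = -44.699031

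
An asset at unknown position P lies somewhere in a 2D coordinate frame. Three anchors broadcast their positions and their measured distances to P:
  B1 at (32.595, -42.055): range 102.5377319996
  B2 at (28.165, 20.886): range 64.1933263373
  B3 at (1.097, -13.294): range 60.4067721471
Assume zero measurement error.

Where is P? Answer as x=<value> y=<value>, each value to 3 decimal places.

eq1: (x − 32.595)² + (y + 42.055)² = 102.5377319996²
eq2: (x − 28.165)² + (y − 20.886)² = 64.1933263373²
eq3: (x − 1.097)² + (y + 13.294)² = 60.4067721471²
eq1−eq2, eq1−eq3 (x²,y² cancel):
  -8.860·x + 125.882·y = 4791.638508
  -62.996·x + 57.522·y = 4211.885157
det = -8.860·57.522 − 125.882·-62.996 = 7420.417552
x = (4791.638508·57.522 − 125.882·4211.885157) / 7420.417552 = -34.307489
y = (-8.860·4211.885157 − 4791.638508·-62.996) / 7420.417552 = 35.649848

x=-34.307 y=35.650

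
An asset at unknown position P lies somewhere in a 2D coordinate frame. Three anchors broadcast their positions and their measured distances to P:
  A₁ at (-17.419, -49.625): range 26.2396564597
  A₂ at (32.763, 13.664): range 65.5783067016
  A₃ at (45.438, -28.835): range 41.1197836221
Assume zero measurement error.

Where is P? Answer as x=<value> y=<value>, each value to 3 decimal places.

x=8.722 y=-47.349

eq1: (x + 17.419)² + (y + 49.625)² = 26.2396564597²
eq2: (x − 32.763)² + (y − 13.664)² = 65.5783067016²
eq3: (x − 45.438)² + (y + 28.835)² = 41.1197836221²
eq3−eq2, eq3−eq1 (x²,y² cancel):
  -25.350·x + 84.998·y = -4245.627709
  -125.714·x − 41.580·y = 872.310151
det = -25.350·-41.580 − 84.998·-125.714 = 11739.491572
x = (-4245.627709·-41.580 − 84.998·872.310151) / 11739.491572 = 8.721722
y = (-25.350·872.310151 − -4245.627709·-125.714) / 11739.491572 = -47.348550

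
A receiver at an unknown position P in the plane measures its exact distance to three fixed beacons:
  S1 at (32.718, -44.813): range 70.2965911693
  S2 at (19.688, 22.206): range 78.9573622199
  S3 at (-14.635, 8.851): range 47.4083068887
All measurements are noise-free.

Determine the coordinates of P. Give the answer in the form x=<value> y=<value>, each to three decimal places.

x=-36.606 y=-33.159

eq1: (x − 32.718)² + (y + 44.813)² = 70.2965911693²
eq2: (x − 19.688)² + (y − 22.206)² = 78.9573622199²
eq3: (x + 14.635)² + (y − 8.851)² = 47.4083068887²
eq1−eq2, eq1−eq3 (x²,y² cancel):
  -26.060·x + 134.038·y = -3490.603032
  -94.706·x + 107.328·y = -92.085899
det = -26.060·107.328 − 134.038·-94.706 = 9897.235148
x = (-3490.603032·107.328 − 134.038·-92.085899) / 9897.235148 = -36.605822
y = (-26.060·-92.085899 − -3490.603032·-94.706) / 9897.235148 = -33.158886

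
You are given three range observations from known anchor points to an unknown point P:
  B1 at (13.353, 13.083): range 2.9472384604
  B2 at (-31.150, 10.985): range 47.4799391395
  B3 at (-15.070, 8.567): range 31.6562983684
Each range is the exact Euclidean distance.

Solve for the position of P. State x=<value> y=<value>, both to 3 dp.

eq1: (x − 13.353)² + (y − 13.083)² = 2.9472384604²
eq2: (x + 31.150)² + (y − 10.985)² = 47.4799391395²
eq3: (x + 15.070)² + (y − 8.567)² = 31.6562983684²
eq1−eq2, eq1−eq3 (x²,y² cancel):
  -89.006·x − 4.196·y = -1504.133179
  -56.846·x − 9.032·y = -1042.404121
det = -89.006·-9.032 − -4.196·-56.846 = 565.376376
x = (-1504.133179·-9.032 − -4.196·-1042.404121) / 565.376376 = 16.292515
y = (-89.006·-1042.404121 − -1504.133179·-56.846) / 565.376376 = 12.869775

x=16.293 y=12.870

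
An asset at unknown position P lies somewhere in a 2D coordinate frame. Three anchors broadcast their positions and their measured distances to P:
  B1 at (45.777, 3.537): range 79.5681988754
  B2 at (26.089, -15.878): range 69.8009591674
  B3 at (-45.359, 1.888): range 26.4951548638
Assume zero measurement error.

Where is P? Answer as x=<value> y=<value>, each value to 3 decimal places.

eq1: (x − 45.777)² + (y − 3.537)² = 79.5681988754²
eq2: (x − 26.089)² + (y + 15.878)² = 69.8009591674²
eq3: (x + 45.359)² + (y − 1.888)² = 26.4951548638²
eq2−eq1, eq2−eq3 (x²,y² cancel):
  39.376·x + 38.830·y = -283.627079
  -142.896·x + 35.532·y = 5298.437289
det = 39.376·35.532 − 38.830·-142.896 = 6947.759712
x = (-283.627079·35.532 − 38.830·5298.437289) / 6947.759712 = -31.062697
y = (39.376·5298.437289 − -283.627079·-142.896) / 6947.759712 = 24.195150

x=-31.063 y=24.195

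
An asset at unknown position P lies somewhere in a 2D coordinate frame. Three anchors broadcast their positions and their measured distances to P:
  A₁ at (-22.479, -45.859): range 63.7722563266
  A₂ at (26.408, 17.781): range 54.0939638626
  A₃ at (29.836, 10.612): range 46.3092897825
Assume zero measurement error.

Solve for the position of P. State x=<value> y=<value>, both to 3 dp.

x=40.274 y=-34.505

eq1: (x + 22.479)² + (y + 45.859)² = 63.7722563266²
eq2: (x − 26.408)² + (y − 17.781)² = 54.0939638626²
eq3: (x − 29.836)² + (y − 10.612)² = 46.3092897825²
eq2−eq3, eq2−eq1 (x²,y² cancel):
  6.856·x − 14.338·y = 770.861621
  -97.774·x − 127.280·y = 454.063146
det = 6.856·-127.280 − -14.338·-97.774 = -2274.515292
x = (770.861621·-127.280 − -14.338·454.063146) / -2274.515292 = 40.274475
y = (6.856·454.063146 − 770.861621·-97.774) / -2274.515292 = -34.505497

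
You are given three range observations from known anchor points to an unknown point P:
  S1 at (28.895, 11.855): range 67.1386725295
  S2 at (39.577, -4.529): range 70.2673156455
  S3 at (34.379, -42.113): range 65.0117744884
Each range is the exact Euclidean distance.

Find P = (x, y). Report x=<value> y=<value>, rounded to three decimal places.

eq1: (x − 28.895)² + (y − 11.855)² = 67.1386725295²
eq2: (x − 39.577)² + (y + 4.529)² = 70.2673156455²
eq3: (x − 34.379)² + (y + 42.113)² = 65.0117744884²
eq2−eq3, eq2−eq1 (x²,y² cancel):
  -10.396·x − 75.168·y = 2079.534466
  -21.364·x + 32.768·y = -181.494421
det = -10.396·32.768 − -75.168·-21.364 = -1946.545280
x = (2079.534466·32.768 − -75.168·-181.494421) / -1946.545280 = -27.998122
y = (-10.396·-181.494421 − 2079.534466·-21.364) / -1946.545280 = -23.792917

x=-27.998 y=-23.793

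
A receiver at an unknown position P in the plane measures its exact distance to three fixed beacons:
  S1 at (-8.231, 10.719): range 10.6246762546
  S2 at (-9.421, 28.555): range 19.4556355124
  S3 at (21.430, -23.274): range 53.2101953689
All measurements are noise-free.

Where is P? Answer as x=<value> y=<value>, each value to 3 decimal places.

x=-18.825 y=11.523

eq1: (x + 8.231)² + (y − 10.719)² = 10.6246762546²
eq2: (x + 9.421)² + (y − 28.555)² = 19.4556355124²
eq3: (x − 21.430)² + (y + 23.274)² = 53.2101953689²
eq2−eq1, eq2−eq3 (x²,y² cancel):
  2.380·x − 35.672·y = -455.858936
  61.702·x − 103.658·y = -2356.022428
det = 2.380·-103.658 − -35.672·61.702 = 1954.327704
x = (-455.858936·-103.658 − -35.672·-2356.022428) / 1954.327704 = -18.825198
y = (2.380·-2356.022428 − -455.858936·61.702) / 1954.327704 = 11.523182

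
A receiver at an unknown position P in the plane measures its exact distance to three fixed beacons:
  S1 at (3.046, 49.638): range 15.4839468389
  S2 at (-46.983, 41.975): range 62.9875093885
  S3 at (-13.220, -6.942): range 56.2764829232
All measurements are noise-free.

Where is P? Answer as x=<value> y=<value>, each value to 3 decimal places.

eq1: (x − 3.046)² + (y − 49.638)² = 15.4839468389²
eq2: (x + 46.983)² + (y − 41.975)² = 62.9875093885²
eq3: (x + 13.220)² + (y + 6.942)² = 56.2764829232²
eq1−eq3, eq1−eq2 (x²,y² cancel):
  -32.532·x − 113.160·y = -5177.539316
  -100.058·x − 15.326·y = -2231.579975
det = -32.532·-15.326 − -113.160·-100.058 = -10823.977848
x = (-5177.539316·-15.326 − -113.160·-2231.579975) / -10823.977848 = 15.999166
y = (-32.532·-2231.579975 − -5177.539316·-100.058) / -10823.977848 = 41.154599

x=15.999 y=41.155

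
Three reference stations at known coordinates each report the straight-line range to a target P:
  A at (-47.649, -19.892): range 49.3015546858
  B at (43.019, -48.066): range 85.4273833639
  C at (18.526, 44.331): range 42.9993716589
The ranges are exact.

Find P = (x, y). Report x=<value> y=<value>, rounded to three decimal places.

eq1: (x + 47.649)² + (y + 19.892)² = 49.3015546858²
eq2: (x − 43.019)² + (y + 48.066)² = 85.4273833639²
eq3: (x − 18.526)² + (y − 44.331)² = 42.9993716589²
eq2−eq1, eq2−eq3 (x²,y² cancel):
  -181.336·x + 56.348·y = 3372.338682
  -48.986·x + 184.794·y = 3596.367385
det = -181.336·184.794 − 56.348·-48.986 = -30749.541656
x = (3372.338682·184.794 − 56.348·3596.367385) / -30749.541656 = -13.676296
y = (-181.336·3596.367385 − 3372.338682·-48.986) / -30749.541656 = 15.836122

x=-13.676 y=15.836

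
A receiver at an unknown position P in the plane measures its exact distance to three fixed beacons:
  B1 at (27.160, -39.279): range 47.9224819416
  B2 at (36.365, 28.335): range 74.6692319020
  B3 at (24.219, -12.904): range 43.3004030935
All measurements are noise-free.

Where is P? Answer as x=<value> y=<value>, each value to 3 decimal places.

x=-17.898 y=-22.959

eq1: (x − 27.160)² + (y + 39.279)² = 47.9224819416²
eq2: (x − 36.365)² + (y − 28.335)² = 74.6692319020²
eq3: (x − 24.219)² + (y + 12.904)² = 43.3004030935²
eq1−eq2, eq1−eq3 (x²,y² cancel):
  18.410·x + 135.228·y = -3434.149908
  -5.882·x + 52.750·y = -1105.792897
det = 18.410·52.750 − 135.228·-5.882 = 1766.538596
x = (-3434.149908·52.750 − 135.228·-1105.792897) / 1766.538596 = -17.897852
y = (18.410·-1105.792897 − -3434.149908·-5.882) / 1766.538596 = -22.958636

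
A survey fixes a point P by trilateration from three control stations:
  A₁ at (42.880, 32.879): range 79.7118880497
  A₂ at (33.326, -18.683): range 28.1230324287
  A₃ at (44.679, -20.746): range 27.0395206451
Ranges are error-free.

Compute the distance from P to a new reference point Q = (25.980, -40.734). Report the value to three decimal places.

eq1: (x − 42.880)² + (y − 32.879)² = 79.7118880497²
eq2: (x − 33.326)² + (y + 18.683)² = 28.1230324287²
eq3: (x − 44.679)² + (y + 20.746)² = 27.0395206451²
eq1−eq3, eq1−eq2 (x²,y² cancel):
  3.598·x − 107.250·y = 5129.735936
  -19.108·x − 103.124·y = 4103.033867
det = 3.598·-103.124 − -107.250·-19.108 = -2420.373152
x = (5129.735936·-103.124 − -107.250·4103.033867) / -2420.373152 = 36.749914
y = (3.598·4103.033867 − 5129.735936·-19.108) / -2420.373152 = -46.596827
|P − Q| = √((36.749914 − 25.980)² + (-46.596827 − -40.734)²) = 12.262292

12.262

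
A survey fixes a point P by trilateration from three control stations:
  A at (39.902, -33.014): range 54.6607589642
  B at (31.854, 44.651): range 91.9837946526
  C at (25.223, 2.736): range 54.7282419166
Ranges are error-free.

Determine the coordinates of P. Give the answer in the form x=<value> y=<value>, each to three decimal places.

x=-14.734 y=-34.662

eq1: (x − 39.902)² + (y + 33.014)² = 54.6607589642²
eq2: (x − 31.854)² + (y − 44.651)² = 91.9837946526²
eq3: (x − 25.223)² + (y − 2.736)² = 54.7282419166²
eq2−eq3, eq2−eq1 (x²,y² cancel):
  -13.262·x − 83.830·y = 3101.134323
  16.096·x − 155.330·y = 5146.924591
det = -13.262·-155.330 − -83.830·16.096 = 3409.314140
x = (3101.134323·-155.330 − -83.830·5146.924591) / 3409.314140 = -14.733904
y = (-13.262·5146.924591 − 3101.134323·16.096) / 3409.314140 = -34.662213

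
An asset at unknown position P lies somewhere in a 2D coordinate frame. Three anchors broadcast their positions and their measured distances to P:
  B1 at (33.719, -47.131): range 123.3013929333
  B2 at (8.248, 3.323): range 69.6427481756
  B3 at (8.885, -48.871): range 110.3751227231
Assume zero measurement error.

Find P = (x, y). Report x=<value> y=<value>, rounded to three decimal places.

eq1: (x − 33.719)² + (y + 47.131)² = 123.3013929333²
eq2: (x − 8.248)² + (y − 3.323)² = 69.6427481756²
eq3: (x − 8.885)² + (y + 48.871)² = 110.3751227231²
eq1−eq3, eq1−eq2 (x²,y² cancel):
  -49.668·x − 3.480·y = 2129.581527
  -50.942·x + 100.908·y = 7073.890837
det = -49.668·100.908 − -3.480·-50.942 = -5189.176704
x = (2129.581527·100.908 − -3.480·7073.890837) / -5189.176704 = -46.155482
y = (-49.668·7073.890837 − 2129.581527·-50.942) / -5189.176704 = 46.801426

x=-46.155 y=46.801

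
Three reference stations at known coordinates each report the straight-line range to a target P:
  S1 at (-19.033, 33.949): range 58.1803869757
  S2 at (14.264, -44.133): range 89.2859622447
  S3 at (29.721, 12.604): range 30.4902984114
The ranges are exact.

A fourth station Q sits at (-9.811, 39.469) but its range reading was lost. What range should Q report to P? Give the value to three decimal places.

48.485

eq1: (x + 19.033)² + (y − 33.949)² = 58.1803869757²
eq2: (x − 14.264)² + (y + 44.133)² = 89.2859622447²
eq3: (x − 29.721)² + (y − 12.604)² = 30.4902984114²
eq2−eq3, eq2−eq1 (x²,y² cancel):
  30.914·x + 113.474·y = 5933.340029
  -66.594·x + 156.164·y = 3950.631930
det = 30.914·156.164 − 113.474·-66.594 = 12384.341452
x = (5933.340029·156.164 − 113.474·3950.631930) / 12384.341452 = 38.619745
y = (30.914·3950.631930 − 5933.340029·-66.594) / 12384.341452 = 41.766830
|P − Q| = √((38.619745 − -9.811)² + (41.766830 − 39.469)²) = 48.485225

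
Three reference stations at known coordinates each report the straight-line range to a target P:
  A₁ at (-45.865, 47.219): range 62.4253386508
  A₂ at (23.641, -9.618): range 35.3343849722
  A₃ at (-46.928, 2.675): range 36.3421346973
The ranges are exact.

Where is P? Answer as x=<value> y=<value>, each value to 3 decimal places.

eq1: (x + 45.865)² + (y − 47.219)² = 62.4253386508²
eq2: (x − 23.641)² + (y + 9.618)² = 35.3343849722²
eq3: (x + 46.928)² + (y − 2.675)² = 36.3421346973²
eq2−eq1, eq2−eq3 (x²,y² cancel):
  -139.012·x + 113.674·y = 1033.425237
  -141.138·x + 24.586·y = 1485.758011
det = -139.012·24.586 − 113.674·-141.138 = 12625.971980
x = (1033.425237·24.586 − 113.674·1485.758011) / 12625.971980 = -11.364215
y = (-139.012·1485.758011 − 1033.425237·-141.138) / 12625.971980 = -4.806174

x=-11.364 y=-4.806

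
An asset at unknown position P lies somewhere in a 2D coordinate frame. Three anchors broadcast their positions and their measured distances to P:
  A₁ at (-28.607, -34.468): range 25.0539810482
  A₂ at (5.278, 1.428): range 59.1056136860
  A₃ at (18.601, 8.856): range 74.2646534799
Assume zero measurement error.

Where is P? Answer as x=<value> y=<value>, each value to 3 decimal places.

eq1: (x + 28.607)² + (y + 34.468)² = 25.0539810482²
eq2: (x − 5.278)² + (y − 1.428)² = 59.1056136860²
eq3: (x − 18.601)² + (y − 8.856)² = 74.2646534799²
eq2−eq1, eq2−eq3 (x²,y² cancel):
  -67.770·x − 71.792·y = 4842.278608
  26.646·x + 14.856·y = -1627.235718
det = -67.770·14.856 − -71.792·26.646 = 906.178512
x = (4842.278608·14.856 − -71.792·-1627.235718) / 906.178512 = -49.532863
y = (-67.770·-1627.235718 − 4842.278608·26.646) / 906.178512 = -20.690836

x=-49.533 y=-20.691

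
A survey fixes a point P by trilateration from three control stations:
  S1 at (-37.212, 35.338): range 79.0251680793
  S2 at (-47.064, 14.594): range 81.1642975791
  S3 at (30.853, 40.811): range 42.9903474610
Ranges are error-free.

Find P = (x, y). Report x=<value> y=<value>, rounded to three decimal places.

x=32.354 y=-2.153

eq1: (x + 37.212)² + (y − 35.338)² = 79.0251680793²
eq2: (x + 47.064)² + (y − 14.594)² = 81.1642975791²
eq3: (x − 30.853)² + (y − 40.811)² = 42.9903474610²
eq2−eq1, eq2−eq3 (x²,y² cancel):
  19.704·x + 41.488·y = 548.168268
  155.834·x + 52.434·y = 4928.913625
det = 19.704·52.434 − 41.488·155.834 = -5432.081456
x = (548.168268·52.434 − 41.488·4928.913625) / -5432.081456 = 32.353733
y = (19.704·4928.913625 − 548.168268·155.834) / -5432.081456 = -2.153145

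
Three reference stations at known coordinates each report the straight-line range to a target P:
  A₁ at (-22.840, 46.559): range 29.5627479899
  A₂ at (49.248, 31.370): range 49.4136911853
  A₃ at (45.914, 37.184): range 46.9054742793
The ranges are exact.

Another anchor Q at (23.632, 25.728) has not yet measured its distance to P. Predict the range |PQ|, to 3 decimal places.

23.751

eq1: (x + 22.840)² + (y − 46.559)² = 29.5627479899²
eq2: (x − 49.248)² + (y − 31.370)² = 49.4136911853²
eq3: (x − 45.914)² + (y − 37.184)² = 46.9054742793²
eq3−eq1, eq3−eq2 (x²,y² cancel):
  -137.508·x + 18.750·y = 524.828278
  6.668·x − 11.628·y = -322.892207
det = -137.508·-11.628 − 18.750·6.668 = 1473.918024
x = (524.828278·-11.628 − 18.750·-322.892207) / 1473.918024 = -0.032888
y = (-137.508·-322.892207 − 524.828278·6.668) / 1473.918024 = 27.749648
|P − Q| = √((-0.032888 − 23.632)² + (27.749648 − 25.728)²) = 23.751084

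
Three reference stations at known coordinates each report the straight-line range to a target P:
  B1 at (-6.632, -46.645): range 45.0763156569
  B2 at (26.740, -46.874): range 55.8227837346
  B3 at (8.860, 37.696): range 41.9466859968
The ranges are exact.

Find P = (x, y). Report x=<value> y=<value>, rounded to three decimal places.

eq1: (x + 6.632)² + (y + 46.645)² = 45.0763156569²
eq2: (x − 26.740)² + (y + 46.874)² = 55.8227837346²
eq3: (x − 8.860)² + (y − 37.696)² = 41.9466859968²
eq2−eq1, eq2−eq3 (x²,y² cancel):
  -66.744·x + 0.458·y = 391.848924
  -35.760·x + 169.140·y = -56.052742
det = -66.744·169.140 − 0.458·-35.760 = -11272.702080
x = (391.848924·169.140 − 0.458·-56.052742) / -11272.702080 = -5.881731
y = (-66.744·-56.052742 − 391.848924·-35.760) / -11272.702080 = -1.574929

x=-5.882 y=-1.575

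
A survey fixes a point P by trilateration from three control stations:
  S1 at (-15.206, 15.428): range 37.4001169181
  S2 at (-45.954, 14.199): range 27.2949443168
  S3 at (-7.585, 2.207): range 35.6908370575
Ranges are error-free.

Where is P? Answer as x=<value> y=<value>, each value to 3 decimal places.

eq1: (x + 15.206)² + (y − 15.428)² = 37.4001169181²
eq2: (x + 45.954)² + (y − 14.199)² = 27.2949443168²
eq3: (x + 7.585)² + (y − 2.207)² = 35.6908370575²
eq2−eq1, eq2−eq3 (x²,y² cancel):
  61.496·x + 2.458·y = -2497.890857
  76.738·x − 23.984·y = -2779.800508
det = 61.496·-23.984 − 2.458·76.738 = -1663.542068
x = (-2497.890857·-23.984 − 2.458·-2779.800508) / -1663.542068 = -40.120515
y = (61.496·-2779.800508 − -2497.890857·76.738) / -1663.542068 = -12.465291

x=-40.121 y=-12.465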